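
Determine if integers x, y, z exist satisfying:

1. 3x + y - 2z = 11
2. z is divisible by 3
Yes

Take x = 3, y = 2, z = 0. Substituting into each constraint:
  (1) 3(3) + 2 - 2(0) = 11 ✓
  (2) 0 = 3 × 0, remainder 0 ✓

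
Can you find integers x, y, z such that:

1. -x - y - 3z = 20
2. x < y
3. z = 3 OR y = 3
Yes

Take x = -15, y = -14, z = 3. Substituting into each constraint:
  (1) 15 + 14 - 3(3) = 20 ✓
  (2) -15 < -14 ✓
  (3) z = 3, target 3 ✓ (first branch holds)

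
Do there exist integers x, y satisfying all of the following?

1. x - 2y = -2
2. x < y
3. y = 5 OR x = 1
No

The full constraint system is jointly infeasible over the integers. Each constraint and what it forces:

  - x - 2y = -2: is a linear equation tying the variables together
  - x < y: bounds one variable relative to another variable
  - y = 5 OR x = 1: forces a choice: either y = 5 or x = 1

Split on the disjunction (y = 5 OR x = 1):
  • If y = 5: the equation forces x = 8, giving (y, x) = (5, 8), which violates y > x.
  • If x = 1: with x = 1, every remaining term of the linear equation is divisible by 2, so the left side is ≡ 0 (mod 2); but the right side -3 ≡ 1 (mod 2). No integers can satisfy it.
Both branches are infeasible, so the system has no integer solution.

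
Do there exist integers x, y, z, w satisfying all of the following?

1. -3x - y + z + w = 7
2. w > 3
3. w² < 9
No

A contradictory subset is {w > 3, w² < 9}. No integer assignment can satisfy these jointly:

  - w > 3: bounds one variable relative to a constant
  - w² < 9: restricts w to |w| ≤ 2

Direct contradiction: the bounds on w require w ≥ 4 and w ≤ 2 simultaneously, which is empty.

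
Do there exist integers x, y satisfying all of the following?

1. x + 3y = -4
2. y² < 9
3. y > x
Yes

Take x = -4, y = 0. Substituting into each constraint:
  (1) (-4) + 3(0) = -4 ✓
  (2) y² = (0)² = 0, and 0 < 9 ✓
  (3) 0 > -4 ✓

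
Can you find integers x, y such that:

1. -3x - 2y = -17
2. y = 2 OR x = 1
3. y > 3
Yes

Take x = 1, y = 7. Substituting into each constraint:
  (1) -3(1) - 2(7) = -17 ✓
  (2) x = 1, target 1 ✓ (second branch holds)
  (3) 7 > 3 ✓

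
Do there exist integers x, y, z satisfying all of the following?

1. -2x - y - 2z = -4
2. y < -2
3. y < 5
Yes

Take x = 4, y = -4, z = 0. Substituting into each constraint:
  (1) -2(4) + 4 - 2(0) = -4 ✓
  (2) -4 < -2 ✓
  (3) -4 < 5 ✓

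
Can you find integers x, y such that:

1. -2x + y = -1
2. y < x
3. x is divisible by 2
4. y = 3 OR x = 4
No

A contradictory subset is {-2x + y = -1, y < x, y = 3 OR x = 4}. No integer assignment can satisfy these jointly:

  - -2x + y = -1: is a linear equation tying the variables together
  - y < x: bounds one variable relative to another variable
  - y = 3 OR x = 4: forces a choice: either y = 3 or x = 4

Split on the disjunction (y = 3 OR x = 4):
  • If y = 3: the equation forces x = 2, giving (y, x) = (3, 2), which violates x > y.
  • If x = 4: the equation forces y = 7, giving (x, y) = (4, 7), which violates x > y.
Both branches are infeasible, so the system has no integer solution.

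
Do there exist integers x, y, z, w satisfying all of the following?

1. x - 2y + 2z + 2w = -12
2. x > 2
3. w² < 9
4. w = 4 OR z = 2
Yes

Take x = 4, y = 10, z = 2, w = 0. Substituting into each constraint:
  (1) 4 - 2(10) + 2(2) + 2(0) = -12 ✓
  (2) 4 > 2 ✓
  (3) w² = (0)² = 0, and 0 < 9 ✓
  (4) z = 2, target 2 ✓ (second branch holds)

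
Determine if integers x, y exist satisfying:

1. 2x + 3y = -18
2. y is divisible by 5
Yes

Take x = -9, y = 0. Substituting into each constraint:
  (1) 2(-9) + 3(0) = -18 ✓
  (2) 0 = 5 × 0, remainder 0 ✓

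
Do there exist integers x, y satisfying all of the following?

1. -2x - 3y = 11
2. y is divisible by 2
No

The full constraint system is jointly infeasible over the integers. Each constraint and what it forces:

  - -2x - 3y = 11: is a linear equation tying the variables together
  - y is divisible by 2: restricts y to multiples of 2

Modular obstruction: writing y = 2y', every remaining term of the linear equation is divisible by 2, so the left side is ≡ 0 (mod 2); but the right side 11 ≡ 1 (mod 2). No integers can satisfy it.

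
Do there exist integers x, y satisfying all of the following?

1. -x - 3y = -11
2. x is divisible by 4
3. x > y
Yes

Take x = 8, y = 1. Substituting into each constraint:
  (1) (-8) - 3(1) = -11 ✓
  (2) 8 = 4 × 2, remainder 0 ✓
  (3) 8 > 1 ✓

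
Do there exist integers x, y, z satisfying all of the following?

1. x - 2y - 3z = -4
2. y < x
Yes

Take x = 0, y = -1, z = 2. Substituting into each constraint:
  (1) 0 - 2(-1) - 3(2) = -4 ✓
  (2) -1 < 0 ✓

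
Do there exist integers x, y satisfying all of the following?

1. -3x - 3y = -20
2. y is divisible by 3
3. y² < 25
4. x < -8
No

Even the single constraint (-3x - 3y = -20) is infeasible over the integers.

  - -3x - 3y = -20: every term on the left is divisible by 3, so the LHS ≡ 0 (mod 3), but the RHS -20 is not — no integer solution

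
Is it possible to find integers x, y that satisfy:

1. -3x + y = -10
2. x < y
Yes

Take x = 6, y = 8. Substituting into each constraint:
  (1) -3(6) + 8 = -10 ✓
  (2) 6 < 8 ✓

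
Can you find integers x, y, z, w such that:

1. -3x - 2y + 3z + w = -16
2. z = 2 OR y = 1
Yes

Take x = 0, y = 1, z = -5, w = 1. Substituting into each constraint:
  (1) -3(0) - 2(1) + 3(-5) + 1 = -16 ✓
  (2) y = 1, target 1 ✓ (second branch holds)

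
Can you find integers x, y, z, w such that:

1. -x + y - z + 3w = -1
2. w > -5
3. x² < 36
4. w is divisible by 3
Yes

Take x = 0, y = -1, z = 0, w = 0. Substituting into each constraint:
  (1) 0 + (-1) + 0 + 3(0) = -1 ✓
  (2) 0 > -5 ✓
  (3) x² = (0)² = 0, and 0 < 36 ✓
  (4) 0 = 3 × 0, remainder 0 ✓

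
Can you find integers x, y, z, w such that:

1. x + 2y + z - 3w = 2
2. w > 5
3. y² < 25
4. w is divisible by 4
Yes

Take x = 0, y = 0, z = 26, w = 8. Substituting into each constraint:
  (1) 0 + 2(0) + 26 - 3(8) = 2 ✓
  (2) 8 > 5 ✓
  (3) y² = (0)² = 0, and 0 < 25 ✓
  (4) 8 = 4 × 2, remainder 0 ✓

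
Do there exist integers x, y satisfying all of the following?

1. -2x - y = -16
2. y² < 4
Yes

Take x = 8, y = 0. Substituting into each constraint:
  (1) -2(8) + 0 = -16 ✓
  (2) y² = (0)² = 0, and 0 < 4 ✓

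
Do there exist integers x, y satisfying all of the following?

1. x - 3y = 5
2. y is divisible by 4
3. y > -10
Yes

Take x = 5, y = 0. Substituting into each constraint:
  (1) 5 - 3(0) = 5 ✓
  (2) 0 = 4 × 0, remainder 0 ✓
  (3) 0 > -10 ✓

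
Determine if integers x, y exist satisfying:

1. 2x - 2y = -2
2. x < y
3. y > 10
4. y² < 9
No

A contradictory subset is {y > 10, y² < 9}. No integer assignment can satisfy these jointly:

  - y > 10: bounds one variable relative to a constant
  - y² < 9: restricts y to |y| ≤ 2

Direct contradiction: the bounds on y require y ≥ 11 and y ≤ 2 simultaneously, which is empty.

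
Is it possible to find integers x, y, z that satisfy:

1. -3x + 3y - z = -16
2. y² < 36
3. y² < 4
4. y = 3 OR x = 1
Yes

Take x = 1, y = 0, z = 13. Substituting into each constraint:
  (1) -3(1) + 3(0) + (-13) = -16 ✓
  (2) y² = (0)² = 0, and 0 < 36 ✓
  (3) y² = (0)² = 0, and 0 < 4 ✓
  (4) x = 1, target 1 ✓ (second branch holds)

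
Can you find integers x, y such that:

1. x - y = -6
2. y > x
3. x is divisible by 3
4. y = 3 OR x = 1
Yes

Take x = -3, y = 3. Substituting into each constraint:
  (1) (-3) + (-3) = -6 ✓
  (2) 3 > -3 ✓
  (3) -3 = 3 × -1, remainder 0 ✓
  (4) y = 3, target 3 ✓ (first branch holds)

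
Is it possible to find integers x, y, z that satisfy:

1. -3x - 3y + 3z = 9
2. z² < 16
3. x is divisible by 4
Yes

Take x = 0, y = -3, z = 0. Substituting into each constraint:
  (1) -3(0) - 3(-3) + 3(0) = 9 ✓
  (2) z² = (0)² = 0, and 0 < 16 ✓
  (3) 0 = 4 × 0, remainder 0 ✓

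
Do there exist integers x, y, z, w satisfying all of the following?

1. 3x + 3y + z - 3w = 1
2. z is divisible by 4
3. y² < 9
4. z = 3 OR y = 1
Yes

Take x = 0, y = 1, z = -8, w = -2. Substituting into each constraint:
  (1) 3(0) + 3(1) + (-8) - 3(-2) = 1 ✓
  (2) -8 = 4 × -2, remainder 0 ✓
  (3) y² = (1)² = 1, and 1 < 9 ✓
  (4) y = 1, target 1 ✓ (second branch holds)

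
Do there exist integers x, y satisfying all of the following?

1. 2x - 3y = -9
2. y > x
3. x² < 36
Yes

Take x = 0, y = 3. Substituting into each constraint:
  (1) 2(0) - 3(3) = -9 ✓
  (2) 3 > 0 ✓
  (3) x² = (0)² = 0, and 0 < 36 ✓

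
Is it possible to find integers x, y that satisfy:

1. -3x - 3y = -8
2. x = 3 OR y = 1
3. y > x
No

Even the single constraint (-3x - 3y = -8) is infeasible over the integers.

  - -3x - 3y = -8: every term on the left is divisible by 3, so the LHS ≡ 0 (mod 3), but the RHS -8 is not — no integer solution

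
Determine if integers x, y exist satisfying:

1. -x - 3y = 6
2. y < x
Yes

Take x = 0, y = -2. Substituting into each constraint:
  (1) 0 - 3(-2) = 6 ✓
  (2) -2 < 0 ✓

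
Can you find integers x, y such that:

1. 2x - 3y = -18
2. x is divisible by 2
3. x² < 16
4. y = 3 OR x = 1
No

A contradictory subset is {2x - 3y = -18, x is divisible by 2, y = 3 OR x = 1}. No integer assignment can satisfy these jointly:

  - 2x - 3y = -18: is a linear equation tying the variables together
  - x is divisible by 2: restricts x to multiples of 2
  - y = 3 OR x = 1: forces a choice: either y = 3 or x = 1

Split on the disjunction (y = 3 OR x = 1):
  • If y = 3: with y = 3, writing x = 2x', every remaining term of the linear equation is divisible by 4, so the left side is ≡ 0 (mod 4); but the right side -9 ≡ 3 (mod 4). No integers can satisfy it.
  • If x = 1: this contradicts the divisibility constraint — 1 is not a multiple of 2.
Both branches are infeasible, so the system has no integer solution.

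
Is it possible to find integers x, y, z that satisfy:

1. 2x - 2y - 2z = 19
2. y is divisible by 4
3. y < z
No

Even the single constraint (2x - 2y - 2z = 19) is infeasible over the integers.

  - 2x - 2y - 2z = 19: every term on the left is divisible by 2, so the LHS ≡ 0 (mod 2), but the RHS 19 is not — no integer solution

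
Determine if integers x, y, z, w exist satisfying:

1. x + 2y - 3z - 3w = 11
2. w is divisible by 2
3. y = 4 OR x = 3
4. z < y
Yes

Take x = 0, y = 4, z = -1, w = 0. Substituting into each constraint:
  (1) 0 + 2(4) - 3(-1) - 3(0) = 11 ✓
  (2) 0 = 2 × 0, remainder 0 ✓
  (3) y = 4, target 4 ✓ (first branch holds)
  (4) -1 < 4 ✓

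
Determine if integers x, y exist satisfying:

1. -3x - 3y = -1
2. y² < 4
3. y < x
No

Even the single constraint (-3x - 3y = -1) is infeasible over the integers.

  - -3x - 3y = -1: every term on the left is divisible by 3, so the LHS ≡ 0 (mod 3), but the RHS -1 is not — no integer solution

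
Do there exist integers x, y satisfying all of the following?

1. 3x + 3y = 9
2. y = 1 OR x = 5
Yes

Take x = 5, y = -2. Substituting into each constraint:
  (1) 3(5) + 3(-2) = 9 ✓
  (2) x = 5, target 5 ✓ (second branch holds)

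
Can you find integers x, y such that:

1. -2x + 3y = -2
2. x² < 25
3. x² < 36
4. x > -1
Yes

Take x = 1, y = 0. Substituting into each constraint:
  (1) -2(1) + 3(0) = -2 ✓
  (2) x² = (1)² = 1, and 1 < 25 ✓
  (3) x² = (1)² = 1, and 1 < 36 ✓
  (4) 1 > -1 ✓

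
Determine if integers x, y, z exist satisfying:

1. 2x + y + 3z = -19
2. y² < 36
Yes

Take x = -11, y = 0, z = 1. Substituting into each constraint:
  (1) 2(-11) + 0 + 3(1) = -19 ✓
  (2) y² = (0)² = 0, and 0 < 36 ✓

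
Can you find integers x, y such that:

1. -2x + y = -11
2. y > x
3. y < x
No

A contradictory subset is {y > x, y < x}. No integer assignment can satisfy these jointly:

  - y > x: bounds one variable relative to another variable
  - y < x: bounds one variable relative to another variable

Direct contradiction: y > x and x > y cannot both hold.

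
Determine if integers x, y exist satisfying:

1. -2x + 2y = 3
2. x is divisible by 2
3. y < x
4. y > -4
No

Even the single constraint (-2x + 2y = 3) is infeasible over the integers.

  - -2x + 2y = 3: every term on the left is divisible by 2, so the LHS ≡ 0 (mod 2), but the RHS 3 is not — no integer solution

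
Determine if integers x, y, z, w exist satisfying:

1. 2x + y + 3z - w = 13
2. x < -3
Yes

Take x = -4, y = 0, z = 7, w = 0. Substituting into each constraint:
  (1) 2(-4) + 0 + 3(7) + 0 = 13 ✓
  (2) -4 < -3 ✓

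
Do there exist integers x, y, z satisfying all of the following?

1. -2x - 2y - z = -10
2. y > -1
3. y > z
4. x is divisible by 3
Yes

Take x = 0, y = 4, z = 2. Substituting into each constraint:
  (1) -2(0) - 2(4) + (-2) = -10 ✓
  (2) 4 > -1 ✓
  (3) 4 > 2 ✓
  (4) 0 = 3 × 0, remainder 0 ✓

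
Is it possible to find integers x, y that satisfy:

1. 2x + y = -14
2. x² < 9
Yes

Take x = 0, y = -14. Substituting into each constraint:
  (1) 2(0) + (-14) = -14 ✓
  (2) x² = (0)² = 0, and 0 < 9 ✓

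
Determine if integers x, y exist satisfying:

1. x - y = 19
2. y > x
No

The full constraint system is jointly infeasible over the integers. Each constraint and what it forces:

  - x - y = 19: is a linear equation tying the variables together
  - y > x: bounds one variable relative to another variable

From the equation, x − y = 19, i.e. y − x = -19; but y > x requires y − x ≥ 1. Contradiction.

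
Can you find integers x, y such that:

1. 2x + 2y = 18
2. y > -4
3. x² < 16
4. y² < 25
No

A contradictory subset is {2x + 2y = 18, x² < 16, y² < 25}. No integer assignment can satisfy these jointly:

  - 2x + 2y = 18: is a linear equation tying the variables together
  - x² < 16: restricts x to |x| ≤ 3
  - y² < 25: restricts y to |y| ≤ 4

Range argument: with x ∈ [-3, 3], y ∈ [-4, 4], the left side of the equation is at most 14, but the right side is 18 > 14. No integer solution exists.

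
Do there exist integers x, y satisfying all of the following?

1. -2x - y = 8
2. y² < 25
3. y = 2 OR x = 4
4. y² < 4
No

A contradictory subset is {-2x - y = 8, y = 2 OR x = 4, y² < 4}. No integer assignment can satisfy these jointly:

  - -2x - y = 8: is a linear equation tying the variables together
  - y = 2 OR x = 4: forces a choice: either y = 2 or x = 4
  - y² < 4: restricts y to |y| ≤ 1

Split on the disjunction (y = 2 OR x = 4):
  • If y = 2: this contradicts y² < 4, which requires |y| ≤ 1.
  • If x = 4: the equation forces y = -16, but y² < 4 requires |y| ≤ 1.
Both branches are infeasible, so the system has no integer solution.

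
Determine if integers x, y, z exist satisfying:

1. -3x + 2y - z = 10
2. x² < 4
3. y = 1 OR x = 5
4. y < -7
No

A contradictory subset is {x² < 4, y = 1 OR x = 5, y < -7}. No integer assignment can satisfy these jointly:

  - x² < 4: restricts x to |x| ≤ 1
  - y = 1 OR x = 5: forces a choice: either y = 1 or x = 5
  - y < -7: bounds one variable relative to a constant

Split on the disjunction (y = 1 OR x = 5):
  • If y = 1: this contradicts the bound y ≤ -8.
  • If x = 5: this contradicts x² < 4, which requires |x| ≤ 1.
Both branches are infeasible, so the system has no integer solution.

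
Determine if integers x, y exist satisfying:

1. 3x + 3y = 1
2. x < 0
No

Even the single constraint (3x + 3y = 1) is infeasible over the integers.

  - 3x + 3y = 1: every term on the left is divisible by 3, so the LHS ≡ 0 (mod 3), but the RHS 1 is not — no integer solution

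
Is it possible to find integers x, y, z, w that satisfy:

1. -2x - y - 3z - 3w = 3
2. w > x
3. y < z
Yes

Take x = -1, y = -1, z = 0, w = 0. Substituting into each constraint:
  (1) -2(-1) + 1 - 3(0) - 3(0) = 3 ✓
  (2) 0 > -1 ✓
  (3) -1 < 0 ✓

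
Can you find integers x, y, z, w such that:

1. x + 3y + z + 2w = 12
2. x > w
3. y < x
Yes

Take x = 0, y = -1, z = 17, w = -1. Substituting into each constraint:
  (1) 0 + 3(-1) + 17 + 2(-1) = 12 ✓
  (2) 0 > -1 ✓
  (3) -1 < 0 ✓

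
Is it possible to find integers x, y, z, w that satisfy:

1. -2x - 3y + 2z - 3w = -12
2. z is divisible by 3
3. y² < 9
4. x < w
Yes

Take x = 0, y = 2, z = 0, w = 2. Substituting into each constraint:
  (1) -2(0) - 3(2) + 2(0) - 3(2) = -12 ✓
  (2) 0 = 3 × 0, remainder 0 ✓
  (3) y² = (2)² = 4, and 4 < 9 ✓
  (4) 0 < 2 ✓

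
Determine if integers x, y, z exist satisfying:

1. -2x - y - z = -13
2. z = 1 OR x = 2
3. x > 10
Yes

Take x = 11, y = -10, z = 1. Substituting into each constraint:
  (1) -2(11) + 10 + (-1) = -13 ✓
  (2) z = 1, target 1 ✓ (first branch holds)
  (3) 11 > 10 ✓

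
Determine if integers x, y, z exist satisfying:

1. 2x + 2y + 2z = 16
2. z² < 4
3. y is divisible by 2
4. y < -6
Yes

Take x = 16, y = -8, z = 0. Substituting into each constraint:
  (1) 2(16) + 2(-8) + 2(0) = 16 ✓
  (2) z² = (0)² = 0, and 0 < 4 ✓
  (3) -8 = 2 × -4, remainder 0 ✓
  (4) -8 < -6 ✓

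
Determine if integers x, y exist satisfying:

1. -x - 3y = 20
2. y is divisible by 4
Yes

Take x = -20, y = 0. Substituting into each constraint:
  (1) 20 - 3(0) = 20 ✓
  (2) 0 = 4 × 0, remainder 0 ✓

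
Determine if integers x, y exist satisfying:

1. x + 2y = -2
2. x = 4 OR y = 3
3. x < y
Yes

Take x = -8, y = 3. Substituting into each constraint:
  (1) (-8) + 2(3) = -2 ✓
  (2) y = 3, target 3 ✓ (second branch holds)
  (3) -8 < 3 ✓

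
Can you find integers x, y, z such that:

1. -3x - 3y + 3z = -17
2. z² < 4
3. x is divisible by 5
No

Even the single constraint (-3x - 3y + 3z = -17) is infeasible over the integers.

  - -3x - 3y + 3z = -17: every term on the left is divisible by 3, so the LHS ≡ 0 (mod 3), but the RHS -17 is not — no integer solution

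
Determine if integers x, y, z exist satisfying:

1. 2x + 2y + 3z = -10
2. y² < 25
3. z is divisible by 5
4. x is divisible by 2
Yes

Take x = -6, y = 1, z = 0. Substituting into each constraint:
  (1) 2(-6) + 2(1) + 3(0) = -10 ✓
  (2) y² = (1)² = 1, and 1 < 25 ✓
  (3) 0 = 5 × 0, remainder 0 ✓
  (4) -6 = 2 × -3, remainder 0 ✓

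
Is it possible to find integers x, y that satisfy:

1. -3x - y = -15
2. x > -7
Yes

Take x = 0, y = 15. Substituting into each constraint:
  (1) -3(0) + (-15) = -15 ✓
  (2) 0 > -7 ✓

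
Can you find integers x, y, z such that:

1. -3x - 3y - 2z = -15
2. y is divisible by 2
Yes

Take x = 5, y = 0, z = 0. Substituting into each constraint:
  (1) -3(5) - 3(0) - 2(0) = -15 ✓
  (2) 0 = 2 × 0, remainder 0 ✓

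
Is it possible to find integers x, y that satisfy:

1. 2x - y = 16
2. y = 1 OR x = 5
Yes

Take x = 5, y = -6. Substituting into each constraint:
  (1) 2(5) + 6 = 16 ✓
  (2) x = 5, target 5 ✓ (second branch holds)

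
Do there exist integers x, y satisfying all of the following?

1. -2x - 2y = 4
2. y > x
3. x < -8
Yes

Take x = -9, y = 7. Substituting into each constraint:
  (1) -2(-9) - 2(7) = 4 ✓
  (2) 7 > -9 ✓
  (3) -9 < -8 ✓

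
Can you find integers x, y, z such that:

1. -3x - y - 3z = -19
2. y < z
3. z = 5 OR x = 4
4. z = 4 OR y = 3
Yes

Take x = 4, y = -5, z = 4. Substituting into each constraint:
  (1) -3(4) + 5 - 3(4) = -19 ✓
  (2) -5 < 4 ✓
  (3) x = 4, target 4 ✓ (second branch holds)
  (4) z = 4, target 4 ✓ (first branch holds)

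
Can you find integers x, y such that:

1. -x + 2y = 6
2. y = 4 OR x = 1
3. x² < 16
Yes

Take x = 2, y = 4. Substituting into each constraint:
  (1) (-2) + 2(4) = 6 ✓
  (2) y = 4, target 4 ✓ (first branch holds)
  (3) x² = (2)² = 4, and 4 < 16 ✓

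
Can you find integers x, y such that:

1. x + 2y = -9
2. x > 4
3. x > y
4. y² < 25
No

A contradictory subset is {x + 2y = -9, x > 4, y² < 25}. No integer assignment can satisfy these jointly:

  - x + 2y = -9: is a linear equation tying the variables together
  - x > 4: bounds one variable relative to a constant
  - y² < 25: restricts y to |y| ≤ 4

Range argument: with x ∈ [5, ∞], y ∈ [-4, 4], the left side of the equation is at least -3, but the right side is -9 < -3. No integer solution exists.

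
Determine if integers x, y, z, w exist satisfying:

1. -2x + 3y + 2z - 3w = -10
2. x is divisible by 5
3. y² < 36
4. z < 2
Yes

Take x = 0, y = -4, z = 1, w = 0. Substituting into each constraint:
  (1) -2(0) + 3(-4) + 2(1) - 3(0) = -10 ✓
  (2) 0 = 5 × 0, remainder 0 ✓
  (3) y² = (-4)² = 16, and 16 < 36 ✓
  (4) 1 < 2 ✓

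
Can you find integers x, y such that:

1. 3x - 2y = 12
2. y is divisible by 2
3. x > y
Yes

Take x = 4, y = 0. Substituting into each constraint:
  (1) 3(4) - 2(0) = 12 ✓
  (2) 0 = 2 × 0, remainder 0 ✓
  (3) 4 > 0 ✓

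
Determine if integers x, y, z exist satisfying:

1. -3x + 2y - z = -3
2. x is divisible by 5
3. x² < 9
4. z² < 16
Yes

Take x = 0, y = -1, z = 1. Substituting into each constraint:
  (1) -3(0) + 2(-1) + (-1) = -3 ✓
  (2) 0 = 5 × 0, remainder 0 ✓
  (3) x² = (0)² = 0, and 0 < 9 ✓
  (4) z² = (1)² = 1, and 1 < 16 ✓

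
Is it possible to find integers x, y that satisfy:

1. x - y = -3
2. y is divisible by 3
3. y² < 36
Yes

Take x = -3, y = 0. Substituting into each constraint:
  (1) (-3) + 0 = -3 ✓
  (2) 0 = 3 × 0, remainder 0 ✓
  (3) y² = (0)² = 0, and 0 < 36 ✓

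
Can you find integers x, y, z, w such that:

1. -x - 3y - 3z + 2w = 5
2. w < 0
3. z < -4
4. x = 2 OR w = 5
Yes

Take x = 2, y = 0, z = -5, w = -4. Substituting into each constraint:
  (1) (-2) - 3(0) - 3(-5) + 2(-4) = 5 ✓
  (2) -4 < 0 ✓
  (3) -5 < -4 ✓
  (4) x = 2, target 2 ✓ (first branch holds)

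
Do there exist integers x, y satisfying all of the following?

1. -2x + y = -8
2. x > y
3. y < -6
Yes

Take x = 0, y = -8. Substituting into each constraint:
  (1) -2(0) + (-8) = -8 ✓
  (2) 0 > -8 ✓
  (3) -8 < -6 ✓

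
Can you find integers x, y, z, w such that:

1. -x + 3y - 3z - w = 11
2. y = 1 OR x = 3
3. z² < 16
Yes

Take x = 3, y = 0, z = 0, w = -14. Substituting into each constraint:
  (1) (-3) + 3(0) - 3(0) + 14 = 11 ✓
  (2) x = 3, target 3 ✓ (second branch holds)
  (3) z² = (0)² = 0, and 0 < 16 ✓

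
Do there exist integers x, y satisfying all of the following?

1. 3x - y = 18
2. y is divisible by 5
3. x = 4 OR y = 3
No

The full constraint system is jointly infeasible over the integers. Each constraint and what it forces:

  - 3x - y = 18: is a linear equation tying the variables together
  - y is divisible by 5: restricts y to multiples of 5
  - x = 4 OR y = 3: forces a choice: either x = 4 or y = 3

Split on the disjunction (x = 4 OR y = 3):
  • If x = 4: with x = 4, writing y = 5y', every remaining term of the linear equation is divisible by 5, so the left side is ≡ 0 (mod 5); but the right side 6 ≡ 1 (mod 5). No integers can satisfy it.
  • If y = 3: this contradicts the divisibility constraint — 3 is not a multiple of 5.
Both branches are infeasible, so the system has no integer solution.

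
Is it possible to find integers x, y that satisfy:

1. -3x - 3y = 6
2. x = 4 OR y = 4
Yes

Take x = 4, y = -6. Substituting into each constraint:
  (1) -3(4) - 3(-6) = 6 ✓
  (2) x = 4, target 4 ✓ (first branch holds)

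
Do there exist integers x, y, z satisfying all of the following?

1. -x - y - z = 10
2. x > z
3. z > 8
Yes

Take x = 10, y = -29, z = 9. Substituting into each constraint:
  (1) (-10) + 29 + (-9) = 10 ✓
  (2) 10 > 9 ✓
  (3) 9 > 8 ✓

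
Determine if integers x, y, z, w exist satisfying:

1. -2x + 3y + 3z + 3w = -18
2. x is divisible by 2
Yes

Take x = 0, y = 0, z = 0, w = -6. Substituting into each constraint:
  (1) -2(0) + 3(0) + 3(0) + 3(-6) = -18 ✓
  (2) 0 = 2 × 0, remainder 0 ✓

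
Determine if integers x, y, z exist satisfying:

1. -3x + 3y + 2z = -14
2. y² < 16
Yes

Take x = 0, y = 0, z = -7. Substituting into each constraint:
  (1) -3(0) + 3(0) + 2(-7) = -14 ✓
  (2) y² = (0)² = 0, and 0 < 16 ✓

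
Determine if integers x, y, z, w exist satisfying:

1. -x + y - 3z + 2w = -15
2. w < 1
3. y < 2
Yes

Take x = 0, y = 0, z = 5, w = 0. Substituting into each constraint:
  (1) 0 + 0 - 3(5) + 2(0) = -15 ✓
  (2) 0 < 1 ✓
  (3) 0 < 2 ✓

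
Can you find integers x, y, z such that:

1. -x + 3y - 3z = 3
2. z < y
Yes

Take x = 0, y = 0, z = -1. Substituting into each constraint:
  (1) 0 + 3(0) - 3(-1) = 3 ✓
  (2) -1 < 0 ✓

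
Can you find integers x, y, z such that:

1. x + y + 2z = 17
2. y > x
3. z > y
Yes

Take x = -1, y = 0, z = 9. Substituting into each constraint:
  (1) (-1) + 0 + 2(9) = 17 ✓
  (2) 0 > -1 ✓
  (3) 9 > 0 ✓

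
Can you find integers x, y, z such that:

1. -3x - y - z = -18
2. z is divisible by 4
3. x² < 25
Yes

Take x = 2, y = 12, z = 0. Substituting into each constraint:
  (1) -3(2) + (-12) + 0 = -18 ✓
  (2) 0 = 4 × 0, remainder 0 ✓
  (3) x² = (2)² = 4, and 4 < 25 ✓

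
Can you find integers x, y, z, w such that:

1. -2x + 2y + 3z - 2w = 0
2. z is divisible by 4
Yes

Take x = 0, y = 0, z = 0, w = 0. Substituting into each constraint:
  (1) -2(0) + 2(0) + 3(0) - 2(0) = 0 ✓
  (2) 0 = 4 × 0, remainder 0 ✓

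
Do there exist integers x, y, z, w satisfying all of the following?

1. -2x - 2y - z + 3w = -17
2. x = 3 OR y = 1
Yes

Take x = 0, y = 1, z = 0, w = -5. Substituting into each constraint:
  (1) -2(0) - 2(1) + 0 + 3(-5) = -17 ✓
  (2) y = 1, target 1 ✓ (second branch holds)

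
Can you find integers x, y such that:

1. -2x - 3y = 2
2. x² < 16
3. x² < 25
Yes

Take x = 2, y = -2. Substituting into each constraint:
  (1) -2(2) - 3(-2) = 2 ✓
  (2) x² = (2)² = 4, and 4 < 16 ✓
  (3) x² = (2)² = 4, and 4 < 25 ✓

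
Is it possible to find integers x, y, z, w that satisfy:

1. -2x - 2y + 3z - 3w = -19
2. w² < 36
Yes

Take x = 8, y = 0, z = 0, w = 1. Substituting into each constraint:
  (1) -2(8) - 2(0) + 3(0) - 3(1) = -19 ✓
  (2) w² = (1)² = 1, and 1 < 36 ✓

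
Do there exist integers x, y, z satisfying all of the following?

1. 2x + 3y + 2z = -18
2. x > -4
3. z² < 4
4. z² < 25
Yes

Take x = 0, y = -6, z = 0. Substituting into each constraint:
  (1) 2(0) + 3(-6) + 2(0) = -18 ✓
  (2) 0 > -4 ✓
  (3) z² = (0)² = 0, and 0 < 4 ✓
  (4) z² = (0)² = 0, and 0 < 25 ✓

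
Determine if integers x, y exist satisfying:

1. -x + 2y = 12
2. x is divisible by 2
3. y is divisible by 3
Yes

Take x = -12, y = 0. Substituting into each constraint:
  (1) 12 + 2(0) = 12 ✓
  (2) -12 = 2 × -6, remainder 0 ✓
  (3) 0 = 3 × 0, remainder 0 ✓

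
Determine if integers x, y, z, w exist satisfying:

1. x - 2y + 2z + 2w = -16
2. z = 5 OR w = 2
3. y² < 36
Yes

Take x = 0, y = -1, z = 5, w = -14. Substituting into each constraint:
  (1) 0 - 2(-1) + 2(5) + 2(-14) = -16 ✓
  (2) z = 5, target 5 ✓ (first branch holds)
  (3) y² = (-1)² = 1, and 1 < 36 ✓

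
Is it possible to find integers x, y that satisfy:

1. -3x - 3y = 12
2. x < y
Yes

Take x = -3, y = -1. Substituting into each constraint:
  (1) -3(-3) - 3(-1) = 12 ✓
  (2) -3 < -1 ✓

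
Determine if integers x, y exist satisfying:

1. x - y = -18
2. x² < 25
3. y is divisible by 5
Yes

Take x = 2, y = 20. Substituting into each constraint:
  (1) 2 + (-20) = -18 ✓
  (2) x² = (2)² = 4, and 4 < 25 ✓
  (3) 20 = 5 × 4, remainder 0 ✓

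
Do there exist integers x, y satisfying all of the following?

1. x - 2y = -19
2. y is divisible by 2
Yes

Take x = -19, y = 0. Substituting into each constraint:
  (1) (-19) - 2(0) = -19 ✓
  (2) 0 = 2 × 0, remainder 0 ✓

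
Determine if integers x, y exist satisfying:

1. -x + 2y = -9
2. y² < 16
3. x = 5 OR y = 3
Yes

Take x = 5, y = -2. Substituting into each constraint:
  (1) (-5) + 2(-2) = -9 ✓
  (2) y² = (-2)² = 4, and 4 < 16 ✓
  (3) x = 5, target 5 ✓ (first branch holds)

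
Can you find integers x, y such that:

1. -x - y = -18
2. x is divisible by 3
Yes

Take x = 0, y = 18. Substituting into each constraint:
  (1) 0 + (-18) = -18 ✓
  (2) 0 = 3 × 0, remainder 0 ✓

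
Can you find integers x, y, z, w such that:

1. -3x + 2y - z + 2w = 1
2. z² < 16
Yes

Take x = -1, y = 0, z = 2, w = 0. Substituting into each constraint:
  (1) -3(-1) + 2(0) + (-2) + 2(0) = 1 ✓
  (2) z² = (2)² = 4, and 4 < 16 ✓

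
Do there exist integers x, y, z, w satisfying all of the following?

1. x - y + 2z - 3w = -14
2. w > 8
Yes

Take x = 13, y = 0, z = 0, w = 9. Substituting into each constraint:
  (1) 13 + 0 + 2(0) - 3(9) = -14 ✓
  (2) 9 > 8 ✓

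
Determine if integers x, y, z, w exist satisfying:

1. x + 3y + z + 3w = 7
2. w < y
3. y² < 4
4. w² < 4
Yes

Take x = 0, y = 0, z = 10, w = -1. Substituting into each constraint:
  (1) 0 + 3(0) + 10 + 3(-1) = 7 ✓
  (2) -1 < 0 ✓
  (3) y² = (0)² = 0, and 0 < 4 ✓
  (4) w² = (-1)² = 1, and 1 < 4 ✓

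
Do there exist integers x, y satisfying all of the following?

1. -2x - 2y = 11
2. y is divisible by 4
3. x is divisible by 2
No

Even the single constraint (-2x - 2y = 11) is infeasible over the integers.

  - -2x - 2y = 11: every term on the left is divisible by 2, so the LHS ≡ 0 (mod 2), but the RHS 11 is not — no integer solution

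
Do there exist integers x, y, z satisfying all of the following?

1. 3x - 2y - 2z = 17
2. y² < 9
Yes

Take x = 1, y = 0, z = -7. Substituting into each constraint:
  (1) 3(1) - 2(0) - 2(-7) = 17 ✓
  (2) y² = (0)² = 0, and 0 < 9 ✓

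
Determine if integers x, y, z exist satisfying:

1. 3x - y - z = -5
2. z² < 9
Yes

Take x = 0, y = 5, z = 0. Substituting into each constraint:
  (1) 3(0) + (-5) + 0 = -5 ✓
  (2) z² = (0)² = 0, and 0 < 9 ✓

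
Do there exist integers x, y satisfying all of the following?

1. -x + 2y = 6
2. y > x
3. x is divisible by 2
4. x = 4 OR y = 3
Yes

Take x = 0, y = 3. Substituting into each constraint:
  (1) 0 + 2(3) = 6 ✓
  (2) 3 > 0 ✓
  (3) 0 = 2 × 0, remainder 0 ✓
  (4) y = 3, target 3 ✓ (second branch holds)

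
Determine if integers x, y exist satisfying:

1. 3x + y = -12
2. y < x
Yes

Take x = -2, y = -6. Substituting into each constraint:
  (1) 3(-2) + (-6) = -12 ✓
  (2) -6 < -2 ✓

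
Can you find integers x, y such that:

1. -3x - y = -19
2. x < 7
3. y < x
Yes

Take x = 5, y = 4. Substituting into each constraint:
  (1) -3(5) + (-4) = -19 ✓
  (2) 5 < 7 ✓
  (3) 4 < 5 ✓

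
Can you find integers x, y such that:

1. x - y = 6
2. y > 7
Yes

Take x = 14, y = 8. Substituting into each constraint:
  (1) 14 + (-8) = 6 ✓
  (2) 8 > 7 ✓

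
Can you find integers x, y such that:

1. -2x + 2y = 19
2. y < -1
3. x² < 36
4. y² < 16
No

Even the single constraint (-2x + 2y = 19) is infeasible over the integers.

  - -2x + 2y = 19: every term on the left is divisible by 2, so the LHS ≡ 0 (mod 2), but the RHS 19 is not — no integer solution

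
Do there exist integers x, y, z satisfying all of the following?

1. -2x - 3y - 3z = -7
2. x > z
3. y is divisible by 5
Yes

Take x = 2, y = 0, z = 1. Substituting into each constraint:
  (1) -2(2) - 3(0) - 3(1) = -7 ✓
  (2) 2 > 1 ✓
  (3) 0 = 5 × 0, remainder 0 ✓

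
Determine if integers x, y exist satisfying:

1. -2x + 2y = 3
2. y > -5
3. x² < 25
No

Even the single constraint (-2x + 2y = 3) is infeasible over the integers.

  - -2x + 2y = 3: every term on the left is divisible by 2, so the LHS ≡ 0 (mod 2), but the RHS 3 is not — no integer solution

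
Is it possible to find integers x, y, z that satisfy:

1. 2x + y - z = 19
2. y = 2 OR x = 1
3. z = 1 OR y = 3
Yes

Take x = 9, y = 2, z = 1. Substituting into each constraint:
  (1) 2(9) + 2 + (-1) = 19 ✓
  (2) y = 2, target 2 ✓ (first branch holds)
  (3) z = 1, target 1 ✓ (first branch holds)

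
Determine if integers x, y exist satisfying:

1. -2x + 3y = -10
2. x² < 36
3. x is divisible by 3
No

A contradictory subset is {-2x + 3y = -10, x is divisible by 3}. No integer assignment can satisfy these jointly:

  - -2x + 3y = -10: is a linear equation tying the variables together
  - x is divisible by 3: restricts x to multiples of 3

Modular obstruction: writing x = 3x', every remaining term of the linear equation is divisible by 3, so the left side is ≡ 0 (mod 3); but the right side -10 ≡ 2 (mod 3). No integers can satisfy it.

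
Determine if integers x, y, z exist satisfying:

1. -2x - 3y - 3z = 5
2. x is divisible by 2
Yes

Take x = 2, y = -3, z = 0. Substituting into each constraint:
  (1) -2(2) - 3(-3) - 3(0) = 5 ✓
  (2) 2 = 2 × 1, remainder 0 ✓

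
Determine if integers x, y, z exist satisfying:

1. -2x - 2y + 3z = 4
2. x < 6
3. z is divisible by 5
Yes

Take x = -2, y = 0, z = 0. Substituting into each constraint:
  (1) -2(-2) - 2(0) + 3(0) = 4 ✓
  (2) -2 < 6 ✓
  (3) 0 = 5 × 0, remainder 0 ✓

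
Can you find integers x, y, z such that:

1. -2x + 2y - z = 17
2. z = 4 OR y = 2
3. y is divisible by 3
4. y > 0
No

A contradictory subset is {-2x + 2y - z = 17, z = 4 OR y = 2, y is divisible by 3}. No integer assignment can satisfy these jointly:

  - -2x + 2y - z = 17: is a linear equation tying the variables together
  - z = 4 OR y = 2: forces a choice: either z = 4 or y = 2
  - y is divisible by 3: restricts y to multiples of 3

Split on the disjunction (z = 4 OR y = 2):
  • If z = 4: with z = 4, writing y = 3y', every remaining term of the linear equation is divisible by 2, so the left side is ≡ 0 (mod 2); but the right side 21 ≡ 1 (mod 2). No integers can satisfy it.
  • If y = 2: this contradicts the divisibility constraint — 2 is not a multiple of 3.
Both branches are infeasible, so the system has no integer solution.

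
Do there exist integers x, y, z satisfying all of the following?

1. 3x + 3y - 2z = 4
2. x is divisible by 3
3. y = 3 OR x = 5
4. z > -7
Yes

Take x = 9, y = 3, z = 16. Substituting into each constraint:
  (1) 3(9) + 3(3) - 2(16) = 4 ✓
  (2) 9 = 3 × 3, remainder 0 ✓
  (3) y = 3, target 3 ✓ (first branch holds)
  (4) 16 > -7 ✓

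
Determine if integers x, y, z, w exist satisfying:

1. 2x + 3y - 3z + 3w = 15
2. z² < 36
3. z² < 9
Yes

Take x = 0, y = 0, z = 0, w = 5. Substituting into each constraint:
  (1) 2(0) + 3(0) - 3(0) + 3(5) = 15 ✓
  (2) z² = (0)² = 0, and 0 < 36 ✓
  (3) z² = (0)² = 0, and 0 < 9 ✓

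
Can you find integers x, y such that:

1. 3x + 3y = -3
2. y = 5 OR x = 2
Yes

Take x = -6, y = 5. Substituting into each constraint:
  (1) 3(-6) + 3(5) = -3 ✓
  (2) y = 5, target 5 ✓ (first branch holds)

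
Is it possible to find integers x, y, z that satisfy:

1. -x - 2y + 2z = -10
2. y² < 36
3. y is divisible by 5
Yes

Take x = 10, y = 0, z = 0. Substituting into each constraint:
  (1) (-10) - 2(0) + 2(0) = -10 ✓
  (2) y² = (0)² = 0, and 0 < 36 ✓
  (3) 0 = 5 × 0, remainder 0 ✓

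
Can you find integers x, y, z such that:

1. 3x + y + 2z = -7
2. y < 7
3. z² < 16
Yes

Take x = 0, y = -7, z = 0. Substituting into each constraint:
  (1) 3(0) + (-7) + 2(0) = -7 ✓
  (2) -7 < 7 ✓
  (3) z² = (0)² = 0, and 0 < 16 ✓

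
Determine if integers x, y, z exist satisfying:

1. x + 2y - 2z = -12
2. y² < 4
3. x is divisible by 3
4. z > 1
Yes

Take x = 0, y = 0, z = 6. Substituting into each constraint:
  (1) 0 + 2(0) - 2(6) = -12 ✓
  (2) y² = (0)² = 0, and 0 < 4 ✓
  (3) 0 = 3 × 0, remainder 0 ✓
  (4) 6 > 1 ✓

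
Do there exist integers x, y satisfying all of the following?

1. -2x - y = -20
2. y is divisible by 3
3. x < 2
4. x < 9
Yes

Take x = 1, y = 18. Substituting into each constraint:
  (1) -2(1) + (-18) = -20 ✓
  (2) 18 = 3 × 6, remainder 0 ✓
  (3) 1 < 2 ✓
  (4) 1 < 9 ✓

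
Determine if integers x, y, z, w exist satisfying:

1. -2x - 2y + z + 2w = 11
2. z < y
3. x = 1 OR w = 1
Yes

Take x = -5, y = 0, z = -1, w = 1. Substituting into each constraint:
  (1) -2(-5) - 2(0) + (-1) + 2(1) = 11 ✓
  (2) -1 < 0 ✓
  (3) w = 1, target 1 ✓ (second branch holds)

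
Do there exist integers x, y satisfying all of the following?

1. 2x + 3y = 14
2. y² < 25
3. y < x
Yes

Take x = 4, y = 2. Substituting into each constraint:
  (1) 2(4) + 3(2) = 14 ✓
  (2) y² = (2)² = 4, and 4 < 25 ✓
  (3) 2 < 4 ✓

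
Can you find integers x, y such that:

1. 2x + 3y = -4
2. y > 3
Yes

Take x = -8, y = 4. Substituting into each constraint:
  (1) 2(-8) + 3(4) = -4 ✓
  (2) 4 > 3 ✓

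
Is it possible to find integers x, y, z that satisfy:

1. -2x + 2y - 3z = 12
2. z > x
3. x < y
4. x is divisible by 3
Yes

Take x = 0, y = 9, z = 2. Substituting into each constraint:
  (1) -2(0) + 2(9) - 3(2) = 12 ✓
  (2) 2 > 0 ✓
  (3) 0 < 9 ✓
  (4) 0 = 3 × 0, remainder 0 ✓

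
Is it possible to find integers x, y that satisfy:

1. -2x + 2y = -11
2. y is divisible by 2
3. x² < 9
No

Even the single constraint (-2x + 2y = -11) is infeasible over the integers.

  - -2x + 2y = -11: every term on the left is divisible by 2, so the LHS ≡ 0 (mod 2), but the RHS -11 is not — no integer solution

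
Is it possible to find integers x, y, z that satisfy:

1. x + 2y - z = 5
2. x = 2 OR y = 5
Yes

Take x = 2, y = 0, z = -3. Substituting into each constraint:
  (1) 2 + 2(0) + 3 = 5 ✓
  (2) x = 2, target 2 ✓ (first branch holds)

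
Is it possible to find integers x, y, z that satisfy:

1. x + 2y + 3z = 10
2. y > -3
Yes

Take x = 1, y = 0, z = 3. Substituting into each constraint:
  (1) 1 + 2(0) + 3(3) = 10 ✓
  (2) 0 > -3 ✓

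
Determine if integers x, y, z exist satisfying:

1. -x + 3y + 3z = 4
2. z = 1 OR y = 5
Yes

Take x = 11, y = 5, z = 0. Substituting into each constraint:
  (1) (-11) + 3(5) + 3(0) = 4 ✓
  (2) y = 5, target 5 ✓ (second branch holds)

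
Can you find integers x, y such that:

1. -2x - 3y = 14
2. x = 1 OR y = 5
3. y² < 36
No

A contradictory subset is {-2x - 3y = 14, x = 1 OR y = 5}. No integer assignment can satisfy these jointly:

  - -2x - 3y = 14: is a linear equation tying the variables together
  - x = 1 OR y = 5: forces a choice: either x = 1 or y = 5

Split on the disjunction (x = 1 OR y = 5):
  • If x = 1: with x = 1, every remaining term of the linear equation is divisible by 3, so the left side is ≡ 0 (mod 3); but the right side 16 ≡ 1 (mod 3). No integers can satisfy it.
  • If y = 5: with y = 5, every remaining term of the linear equation is divisible by 2, so the left side is ≡ 0 (mod 2); but the right side 29 ≡ 1 (mod 2). No integers can satisfy it.
Both branches are infeasible, so the system has no integer solution.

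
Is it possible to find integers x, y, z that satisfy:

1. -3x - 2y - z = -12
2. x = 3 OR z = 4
Yes

Take x = 3, y = 0, z = 3. Substituting into each constraint:
  (1) -3(3) - 2(0) + (-3) = -12 ✓
  (2) x = 3, target 3 ✓ (first branch holds)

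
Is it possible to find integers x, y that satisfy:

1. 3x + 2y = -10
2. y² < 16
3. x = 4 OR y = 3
No

The full constraint system is jointly infeasible over the integers. Each constraint and what it forces:

  - 3x + 2y = -10: is a linear equation tying the variables together
  - y² < 16: restricts y to |y| ≤ 3
  - x = 4 OR y = 3: forces a choice: either x = 4 or y = 3

Split on the disjunction (x = 4 OR y = 3):
  • If x = 4: the equation forces y = -11, but y² < 16 requires |y| ≤ 3.
  • If y = 3: with y = 3, every remaining term of the linear equation is divisible by 3, so the left side is ≡ 0 (mod 3); but the right side -16 ≡ 2 (mod 3). No integers can satisfy it.
Both branches are infeasible, so the system has no integer solution.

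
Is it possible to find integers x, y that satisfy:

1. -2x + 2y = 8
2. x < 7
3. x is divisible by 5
Yes

Take x = 0, y = 4. Substituting into each constraint:
  (1) -2(0) + 2(4) = 8 ✓
  (2) 0 < 7 ✓
  (3) 0 = 5 × 0, remainder 0 ✓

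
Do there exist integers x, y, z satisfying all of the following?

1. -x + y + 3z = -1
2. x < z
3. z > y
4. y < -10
Yes

Take x = -10, y = -11, z = 0. Substituting into each constraint:
  (1) 10 + (-11) + 3(0) = -1 ✓
  (2) -10 < 0 ✓
  (3) 0 > -11 ✓
  (4) -11 < -10 ✓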